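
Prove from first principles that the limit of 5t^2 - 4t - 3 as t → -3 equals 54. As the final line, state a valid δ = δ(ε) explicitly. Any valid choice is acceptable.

Let ε > 0 be given. We want δ > 0 such that 0 < |t + 3| < δ implies |(5t^2 - 4t - 3) − 54| < ε.
(5t^2 - 4t - 3) − 54 = 5t^2 - 4t - 57 = (t + 3)(5t - 19).
So |(5t^2 - 4t - 3) − 54| = |t + 3|·|5t - 19|.
Require δ ≤ 1. Then |t + 3| < 1 gives |t| < 4, and by the triangle inequality |5t - 19| ≤ 5·4 + 19 = 39.
Hence |(5t^2 - 4t - 3) − 54| ≤ 39|t + 3| < ε provided |t + 3| < ε/39.
Take δ = min(1, ε/39). Then 0 < |t + 3| < δ gives both |t + 3| < 1 and |t + 3| < ε/39, so |(5t^2 - 4t - 3) − 54| < ε.

δ = min(1, ε/39)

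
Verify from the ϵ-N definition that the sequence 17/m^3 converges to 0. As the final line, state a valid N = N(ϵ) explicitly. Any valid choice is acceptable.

Let ϵ > 0 be given. For m ≥ 1, |17/m^3 − 0| = 17/m^3.
17/m^3 < ϵ ⇔ m^3 > 17/ϵ ⇔ m > (17/ϵ)^{1/3}.
Take N = (17/ϵ)^{1/3}. Then m > N implies 17/m^3 < ϵ.

N = (17/ϵ)^{1/3}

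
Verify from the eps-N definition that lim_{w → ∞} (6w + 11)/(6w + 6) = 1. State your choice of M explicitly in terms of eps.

M = (5/6)/eps

Let eps > 0 be given. We seek M > 0 such that w > M implies |(6w + 11)/(6w + 6) − 1| < eps.
(6w + 11)/(6w + 6) − 1 = (6(6w + 11) − 6(6w + 6)) / (6(6w + 6)) = 30/(6(6w + 6)).
For w > 0 we have 6w + 6 > 6w, so |(6w + 11)/(6w + 6) − 1| = 30/(6(6w + 6)) < 30/(6·6w) = (5/6)/w.
Thus |(6w + 11)/(6w + 6) − 1| < eps whenever w > (5/6)/eps.
Take M = (5/6)/eps. If w > M then |(6w + 11)/(6w + 6) − 1| < (5/6)/w < eps.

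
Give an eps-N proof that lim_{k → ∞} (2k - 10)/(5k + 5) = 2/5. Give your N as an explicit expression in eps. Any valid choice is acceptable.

N = (12/5)/eps

Fix eps > 0. For k ≥ 1, |(2k - 10)/(5k + 5) − (2/5)| = |-60|/(5(5k + 5)) = 60/(5(5k + 5)).
Since 5k + 5 ≥ 5k for k ≥ 1, this is ≤ 60/(5·5k) = (12/5)/k.
So |(2k - 10)/(5k + 5) − (2/5)| < eps whenever k > (12/5)/eps.
Take N = (12/5)/eps. If k > N then |(2k - 10)/(5k + 5) − (2/5)| ≤ (12/5)/k < eps.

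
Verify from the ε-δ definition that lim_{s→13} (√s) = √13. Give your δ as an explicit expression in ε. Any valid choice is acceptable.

δ = min(13, √13·ε)

Fix ε > 0. We want δ > 0 such that 0 < |s − 13| < δ implies |√s − √13| < ε.
Rationalise: √s − √13 = (s − 13)/(√s + √13), so |√s − √13| = |s − 13|/(√s + √13).
Restrict δ ≤ 13 so that |s − 13| < 13 forces s > 0, and then √s + √13 > √13.
Hence |√s − √13| < |s − 13|/√13, which is < ε once |s − 13| < √13·ε.
Take δ = min(13, √13·ε). If 0 < |s − 13| < δ then s > 0 and |√s − √13| < |s − 13|/√13 < ε.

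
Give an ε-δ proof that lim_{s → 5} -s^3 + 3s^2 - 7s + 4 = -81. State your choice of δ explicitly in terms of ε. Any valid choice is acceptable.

Fix ε > 0. We want δ > 0 such that 0 < |s − 5| < δ implies |(-s^3 + 3s^2 - 7s + 4) + 81| < ε.
(-s^3 + 3s^2 - 7s + 4) + 81 = -s^3 + 3s^2 - 7s + 85 = (s − 5)(-s^2 - 2s - 17).
So |(-s^3 + 3s^2 - 7s + 4) + 81| = |s − 5|·|-s^2 - 2s - 17|.
Assume first that |s − 5| < 2, so |s| < 7. Then |-s^2 - 2s - 17| ≤ 7^2 + 2·7 + 17 = 80.
Hence |(-s^3 + 3s^2 - 7s + 4) + 81| ≤ 80|s − 5| < ε provided |s − 5| < ε/80.
Choosing δ = min(2, ε/80) ensures both conditions, hence |(-s^3 + 3s^2 - 7s + 4) + 81| < ε.

δ = min(2, ε/80)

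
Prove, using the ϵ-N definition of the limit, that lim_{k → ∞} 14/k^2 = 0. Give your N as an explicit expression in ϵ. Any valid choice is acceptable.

Suppose ϵ > 0. For k ≥ 1, |14/k^2 − 0| = 14/k^2.
14/k^2 < ϵ ⇔ k^2 > 14/ϵ ⇔ k > (14/ϵ)^{1/2}.
Take N = (14/ϵ)^{1/2}. Then k > N implies 14/k^2 < ϵ.

N = (14/ϵ)^{1/2}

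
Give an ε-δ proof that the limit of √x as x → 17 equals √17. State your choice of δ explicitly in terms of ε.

δ = min(17, √17·ε)

Suppose ε > 0. We want δ > 0 such that 0 < |x − 17| < δ implies |√x − √17| < ε.
Rationalise: √x − √17 = (x − 17)/(√x + √17), so |√x − √17| = |x − 17|/(√x + √17).
Restrict δ ≤ 17 so that |x − 17| < 17 forces x > 0, and then √x + √17 > √17.
Hence |√x − √17| < |x − 17|/√17, which is < ε once |x − 17| < √17·ε.
Take δ = min(17, √17·ε). If 0 < |x − 17| < δ then x > 0 and |√x − √17| < |x − 17|/√17 < ε.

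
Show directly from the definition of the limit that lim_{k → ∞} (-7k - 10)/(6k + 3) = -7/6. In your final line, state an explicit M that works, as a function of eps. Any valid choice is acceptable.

M = (13/12)/eps

Suppose eps > 0. For k ≥ 1, |(-7k - 10)/(6k + 3) + 7/6| = |-39|/(6(6k + 3)) = 39/(6(6k + 3)).
Since 6k + 3 ≥ 6k for k ≥ 1, this is ≤ 39/(6·6k) = (13/12)/k.
So |(-7k - 10)/(6k + 3) + 7/6| < eps whenever k > (13/12)/eps.
Take M = (13/12)/eps. If k > M then |(-7k - 10)/(6k + 3) + 7/6| ≤ (13/12)/k < eps.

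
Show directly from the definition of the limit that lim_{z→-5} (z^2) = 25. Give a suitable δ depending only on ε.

δ = min(2, ε/12)

Let ε > 0. We seek δ > 0 with 0 < |z + 5| < δ ⇒ |z^2 − 25| < ε.
Factor: z^2 − 25 = (z + 5)(z - 5), so |z^2 − 25| = |z + 5|·|z - 5|.
Restrict δ ≤ 2. Then |z + 5| < 2 gives |z| < 7, so by the triangle inequality |z - 5| ≤ 7 + 5 = 12.
Hence |z^2 − 25| ≤ 12|z + 5|, which is < ε once |z + 5| < ε/12.
Take δ = min(2, ε/12). If 0 < |z + 5| < δ then both bounds hold and |z^2 − 25| ≤ 12|z + 5| < 12·(ε/12) = ε.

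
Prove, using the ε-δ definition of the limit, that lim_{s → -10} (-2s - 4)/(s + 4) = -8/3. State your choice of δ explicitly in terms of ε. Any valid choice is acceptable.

Suppose ε > 0. We want δ > 0 with 0 < |s + 10| < δ ⇒ |(-2s - 4)/(s + 4) + 8/3| < ε.
Combining over a common denominator, (-2s - 4)/(s + 4) + 8/3 = [(-2s - 4)·(-6) − 16·(s + 4)] / [(-6)·(s + 4)] = -4(s + 10) / ((-6)(s + 4)).
So |(-2s - 4)/(s + 4) + 8/3| = 4|s + 10| / (6·|s + 4|).
Restrict δ ≤ 3. Then |s + 10| < 3 gives |s + 4| = |(s + 10) + (-6)| ≥ 6 − 3 = 3.
Hence |(-2s - 4)/(s + 4) + 8/3| < 4|s + 10|/(6·3) = (2/9)|s + 10|, which is < ε once |s + 10| < (9/2)ε.
Take δ = min(3, (9/2)ε). Then 0 < |s + 10| < δ forces both bounds, so |(-2s - 4)/(s + 4) + 8/3| < ε.

δ = min(3, (9/2)ε)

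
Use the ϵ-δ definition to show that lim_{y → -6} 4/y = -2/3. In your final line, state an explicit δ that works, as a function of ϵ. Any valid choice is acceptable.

δ = min(3, (9/2)ϵ)

Suppose ϵ > 0. We seek δ > 0 such that 0 < |y + 6| < δ implies |4/y + 2/3| < ϵ.
|4/y + 2/3| = 4·|-6 − y|/(6·|y|) = 4|y + 6|/(6|y|).
Restrict δ ≤ 3. Then |y + 6| < 3 gives |y| > 3, so 6|y| > 18.
Then |4/y + 2/3| < 4|y + 6|/18, which is < ϵ when |y + 6| < (9/2)ϵ.
Take δ = min(3, (9/2)ϵ). Then 0 < |y + 6| < δ gives both |y + 6| < 3 and |y + 6| < (9/2)ϵ, so |4/y + 2/3| < ϵ.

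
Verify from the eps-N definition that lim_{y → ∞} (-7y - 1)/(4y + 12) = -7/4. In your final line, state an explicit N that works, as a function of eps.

Fix eps > 0. We seek N > 0 such that y > N implies |(-7y - 1)/(4y + 12) + 7/4| < eps.
(-7y - 1)/(4y + 12) + 7/4 = (4(-7y - 1) − (-7)(4y + 12)) / (4(4y + 12)) = 80/(4(4y + 12)).
For y > 0 we have 4y + 12 > 4y, so |(-7y - 1)/(4y + 12) + 7/4| = 80/(4(4y + 12)) < 80/(4·4y) = 5/y.
Thus |(-7y - 1)/(4y + 12) + 7/4| < eps whenever y > 5/eps.
Take N = 5/eps. If y > N then |(-7y - 1)/(4y + 12) + 7/4| < 5/y < eps.

N = 5/eps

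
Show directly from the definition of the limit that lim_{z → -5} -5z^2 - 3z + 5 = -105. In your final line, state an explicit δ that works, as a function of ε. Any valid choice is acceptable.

δ = min(1, ε/52)

Suppose ε > 0. We want δ > 0 such that 0 < |z + 5| < δ implies |(-5z^2 - 3z + 5) + 105| < ε.
(-5z^2 - 3z + 5) + 105 = -5z^2 - 3z + 110 = (z + 5)(-5z + 22).
So |(-5z^2 - 3z + 5) + 105| = |z + 5|·|-5z + 22|.
Assume first that |z + 5| < 1, so |z| < 6. Then |-5z + 22| ≤ 5·6 + 22 = 52.
Hence |(-5z^2 - 3z + 5) + 105| ≤ 52|z + 5| < ε provided |z + 5| < ε/52.
Choosing δ = min(1, ε/52) ensures both conditions, hence |(-5z^2 - 3z + 5) + 105| < ε.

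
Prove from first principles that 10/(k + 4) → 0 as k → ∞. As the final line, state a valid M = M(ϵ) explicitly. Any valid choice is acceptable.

M = 10/ϵ

Suppose ϵ > 0. For k ≥ 1, |10/(k + 4) − 0| = 10/(k + 4) ≤ 10/k.
We need 10/k < ϵ, i.e. k > 10/ϵ.
Take M = 10/ϵ. If k > M then |10/(k + 4)| ≤ 10/k < ϵ.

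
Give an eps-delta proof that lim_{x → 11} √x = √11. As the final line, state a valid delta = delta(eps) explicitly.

Suppose eps > 0. We want delta > 0 such that 0 < |x − 11| < delta implies |√x − √11| < eps.
Multiplying by the conjugate, |√x − √11| = |x − 11|/(√x + √11).
Restrict delta ≤ 11 so that |x − 11| < 11 forces x > 0, and then √x + √11 > √11.
Hence |√x − √11| < |x − 11|/√11, which is < eps once |x − 11| < √11·eps.
Take delta = min(11, √11·eps). If 0 < |x − 11| < delta then x > 0 and |√x − √11| < |x − 11|/√11 < eps.

delta = min(11, √11·eps)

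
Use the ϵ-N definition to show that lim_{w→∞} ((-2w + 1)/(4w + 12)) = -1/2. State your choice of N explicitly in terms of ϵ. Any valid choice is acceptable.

Let ϵ > 0. We seek N > 0 such that w > N implies |(-2w + 1)/(4w + 12) + 1/2| < ϵ.
(-2w + 1)/(4w + 12) + 1/2 = (4(-2w + 1) − (-2)(4w + 12)) / (4(4w + 12)) = 28/(4(4w + 12)).
For w > 0 we have 4w + 12 > 4w, so |(-2w + 1)/(4w + 12) + 1/2| = 28/(4(4w + 12)) < 28/(4·4w) = (7/4)/w.
Thus |(-2w + 1)/(4w + 12) + 1/2| < ϵ whenever w > (7/4)/ϵ.
Take N = (7/4)/ϵ. If w > N then |(-2w + 1)/(4w + 12) + 1/2| < (7/4)/w < ϵ.

N = (7/4)/ϵ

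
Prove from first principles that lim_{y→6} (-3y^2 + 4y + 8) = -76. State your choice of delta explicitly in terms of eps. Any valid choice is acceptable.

delta = min(1, eps/35)

Let eps > 0. We want delta > 0 such that 0 < |y − 6| < delta implies |(-3y^2 + 4y + 8) + 76| < eps.
(-3y^2 + 4y + 8) + 76 = -3y^2 + 4y + 84 = (y − 6)(-3y - 14).
So |(-3y^2 + 4y + 8) + 76| = |y − 6|·|-3y - 14|.
Require delta ≤ 1. Then |y − 6| < 1 gives |y| < 7, and by the triangle inequality |-3y - 14| ≤ 3·7 + 14 = 35.
Hence |(-3y^2 + 4y + 8) + 76| ≤ 35|y − 6| < eps provided |y − 6| < eps/35.
Choosing delta = min(1, eps/35) ensures both conditions, hence |(-3y^2 + 4y + 8) + 76| < eps.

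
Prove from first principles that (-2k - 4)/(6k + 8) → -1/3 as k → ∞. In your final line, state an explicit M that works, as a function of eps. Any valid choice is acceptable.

M = (2/9)/eps

Let eps > 0. For k ≥ 1, |(-2k - 4)/(6k + 8) + 1/3| = |-8|/(6(6k + 8)) = 8/(6(6k + 8)).
Since 6k + 8 ≥ 6k for k ≥ 1, this is ≤ 8/(6·6k) = (2/9)/k.
So |(-2k - 4)/(6k + 8) + 1/3| < eps whenever k > (2/9)/eps.
Take M = (2/9)/eps. If k > M then |(-2k - 4)/(6k + 8) + 1/3| ≤ (2/9)/k < eps.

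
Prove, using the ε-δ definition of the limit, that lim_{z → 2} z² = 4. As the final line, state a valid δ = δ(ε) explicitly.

δ = min(1, ε/5)

Suppose ε > 0. We seek δ > 0 with 0 < |z − 2| < δ ⇒ |z² − 4| < ε.
Factor: z² − 4 = (z − 2)(z + 2), so |z² − 4| = |z − 2|·|z + 2|.
Restrict δ ≤ 1. Then |z − 2| < 1 gives |z| < 3, so by the triangle inequality |z + 2| ≤ 3 + 2 = 5.
Hence |z² − 4| ≤ 5|z − 2|, which is < ε once |z − 2| < ε/5.
Take δ = min(1, ε/5). If 0 < |z − 2| < δ then both bounds hold and |z² − 4| ≤ 5|z − 2| < 5·(ε/5) = ε.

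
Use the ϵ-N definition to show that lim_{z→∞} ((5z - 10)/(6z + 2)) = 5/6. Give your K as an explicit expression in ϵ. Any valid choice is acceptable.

K = (35/18)/ϵ

Suppose ϵ > 0. We seek K > 0 such that z > K implies |(5z - 10)/(6z + 2) − (5/6)| < ϵ.
(5z - 10)/(6z + 2) − (5/6) = (6(5z - 10) − 5(6z + 2)) / (6(6z + 2)) = -70/(6(6z + 2)).
For z > 0 we have 6z + 2 > 6z, so |(5z - 10)/(6z + 2) − (5/6)| = 70/(6(6z + 2)) < 70/(6·6z) = (35/18)/z.
Thus |(5z - 10)/(6z + 2) − (5/6)| < ϵ whenever z > (35/18)/ϵ.
Take K = (35/18)/ϵ. If z > K then |(5z - 10)/(6z + 2) − (5/6)| < (35/18)/z < ϵ.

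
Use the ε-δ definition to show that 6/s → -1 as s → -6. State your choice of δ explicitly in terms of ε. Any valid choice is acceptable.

Fix ε > 0. We seek δ > 0 such that 0 < |s + 6| < δ implies |6/s + 1| < ε.
|6/s + 1| = 6·|-6 − s|/(6·|s|) = 6|s + 6|/(6|s|).
Restrict δ ≤ 3. Then |s + 6| < 3 gives |s| > 3, so 6|s| > 18.
Then |6/s + 1| < 6|s + 6|/18, which is < ε when |s + 6| < 3ε.
Take δ = min(3, 3ε). Then 0 < |s + 6| < δ gives both |s + 6| < 3 and |s + 6| < 3ε, so |6/s + 1| < ε.

δ = min(3, 3ε)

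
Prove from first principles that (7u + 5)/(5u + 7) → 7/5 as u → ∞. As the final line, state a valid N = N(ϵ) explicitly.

Suppose ϵ > 0. We seek N > 0 such that u > N implies |(7u + 5)/(5u + 7) − (7/5)| < ϵ.
(7u + 5)/(5u + 7) − (7/5) = (5(7u + 5) − 7(5u + 7)) / (5(5u + 7)) = -24/(5(5u + 7)).
For u > 0 we have 5u + 7 > 5u, so |(7u + 5)/(5u + 7) − (7/5)| = 24/(5(5u + 7)) < 24/(5·5u) = (24/25)/u.
Thus |(7u + 5)/(5u + 7) − (7/5)| < ϵ whenever u > (24/25)/ϵ.
Take N = (24/25)/ϵ. If u > N then |(7u + 5)/(5u + 7) − (7/5)| < (24/25)/u < ϵ.

N = (24/25)/ϵ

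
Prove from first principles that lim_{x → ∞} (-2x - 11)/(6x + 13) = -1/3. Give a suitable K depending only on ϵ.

Let ϵ > 0 be given. We seek K > 0 such that x > K implies |(-2x - 11)/(6x + 13) + 1/3| < ϵ.
(-2x - 11)/(6x + 13) + 1/3 = (6(-2x - 11) − (-2)(6x + 13)) / (6(6x + 13)) = -40/(6(6x + 13)).
For x > 0 we have 6x + 13 > 6x, so |(-2x - 11)/(6x + 13) + 1/3| = 40/(6(6x + 13)) < 40/(6·6x) = (10/9)/x.
Thus |(-2x - 11)/(6x + 13) + 1/3| < ϵ whenever x > (10/9)/ϵ.
Take K = (10/9)/ϵ. If x > K then |(-2x - 11)/(6x + 13) + 1/3| < (10/9)/x < ϵ.

K = (10/9)/ϵ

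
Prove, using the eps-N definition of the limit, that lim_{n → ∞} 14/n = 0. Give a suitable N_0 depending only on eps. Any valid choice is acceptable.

N_0 = 14/eps

Let eps > 0. For n ≥ 1, |14/n − 0| = 14/(n) ≤ 14/n.
We need 14/n < eps, i.e. n > 14/eps.
Take N_0 = 14/eps. If n > N_0 then |14/n| ≤ 14/n < eps.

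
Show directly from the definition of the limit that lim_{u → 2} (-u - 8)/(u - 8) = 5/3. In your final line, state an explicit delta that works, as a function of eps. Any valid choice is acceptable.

delta = min(3, (9/8)eps)

Let eps > 0 be given. We want delta > 0 with 0 < |u − 2| < delta ⇒ |(-u - 8)/(u - 8) − (5/3)| < eps.
Combining over a common denominator, (-u - 8)/(u - 8) − (5/3) = [(-u - 8)·(-6) − (-10)·(u - 8)] / [(-6)·(u - 8)] = 16(u − 2) / ((-6)(u - 8)).
So |(-u - 8)/(u - 8) − (5/3)| = 16|u − 2| / (6·|u − 8|).
Restrict delta ≤ 3. Then |u − 2| < 3 gives |u − 8| = |(u − 2) + (-6)| ≥ 6 − 3 = 3.
Hence |(-u - 8)/(u - 8) − (5/3)| < 16|u − 2|/(6·3) = (8/9)|u − 2|, which is < eps once |u − 2| < (9/8)eps.
Take delta = min(3, (9/8)eps). Then 0 < |u − 2| < delta forces both bounds, so |(-u - 8)/(u - 8) − (5/3)| < eps.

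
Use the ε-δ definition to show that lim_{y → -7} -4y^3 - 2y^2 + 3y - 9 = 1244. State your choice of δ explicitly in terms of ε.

Let ε > 0. We want δ > 0 such that 0 < |y + 7| < δ implies |(-4y^3 - 2y^2 + 3y - 9) − 1244| < ε.
(-4y^3 - 2y^2 + 3y - 9) − 1244 = -4y^3 - 2y^2 + 3y - 1253 = (y + 7)(-4y^2 + 26y - 179).
So |(-4y^3 - 2y^2 + 3y - 9) − 1244| = |y + 7|·|-4y^2 + 26y - 179|.
Require δ ≤ 2. Then |y + 7| < 2 gives |y| < 9, and by the triangle inequality |-4y^2 + 26y - 179| ≤ 4·9^2 + 26·9 + 179 = 737.
Hence |(-4y^3 - 2y^2 + 3y - 9) − 1244| ≤ 737|y + 7| < ε provided |y + 7| < ε/737.
Take δ = min(2, ε/737). Then 0 < |y + 7| < δ gives both |y + 7| < 2 and |y + 7| < ε/737, so |(-4y^3 - 2y^2 + 3y - 9) − 1244| < ε.

δ = min(2, ε/737)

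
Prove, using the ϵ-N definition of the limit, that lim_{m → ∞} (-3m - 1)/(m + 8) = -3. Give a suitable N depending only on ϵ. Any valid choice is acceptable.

Let ϵ > 0. For m ≥ 1, |(-3m - 1)/(m + 8) + 3| = |23|/((m + 8)) = 23/((m + 8)).
Since m + 8 ≥ m for m ≥ 1, this is ≤ 23/(m) = 23/m.
So |(-3m - 1)/(m + 8) + 3| < ϵ whenever m > 23/ϵ.
Take N = 23/ϵ. If m > N then |(-3m - 1)/(m + 8) + 3| ≤ 23/m < ϵ.

N = 23/ϵ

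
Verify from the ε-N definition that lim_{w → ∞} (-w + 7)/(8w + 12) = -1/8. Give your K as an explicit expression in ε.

Fix ε > 0. We seek K > 0 such that w > K implies |(-w + 7)/(8w + 12) + 1/8| < ε.
(-w + 7)/(8w + 12) + 1/8 = (8(-w + 7) − (-1)(8w + 12)) / (8(8w + 12)) = 68/(8(8w + 12)).
For w > 0 we have 8w + 12 > 8w, so |(-w + 7)/(8w + 12) + 1/8| = 68/(8(8w + 12)) < 68/(8·8w) = (17/16)/w.
Thus |(-w + 7)/(8w + 12) + 1/8| < ε whenever w > (17/16)/ε.
Take K = (17/16)/ε. If w > K then |(-w + 7)/(8w + 12) + 1/8| < (17/16)/w < ε.

K = (17/16)/ε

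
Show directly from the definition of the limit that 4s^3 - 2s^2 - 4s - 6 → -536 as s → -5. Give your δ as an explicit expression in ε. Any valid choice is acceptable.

δ = min(2, ε/456)

Suppose ε > 0. We want δ > 0 such that 0 < |s + 5| < δ implies |(4s^3 - 2s^2 - 4s - 6) + 536| < ε.
(4s^3 - 2s^2 - 4s - 6) + 536 = 4s^3 - 2s^2 - 4s + 530 = (s + 5)(4s^2 - 22s + 106).
So |(4s^3 - 2s^2 - 4s - 6) + 536| = |s + 5|·|4s^2 - 22s + 106|.
Assume first that |s + 5| < 2, so |s| < 7. Then |4s^2 - 22s + 106| ≤ 4·7^2 + 22·7 + 106 = 456.
Hence |(4s^3 - 2s^2 - 4s - 6) + 536| ≤ 456|s + 5| < ε provided |s + 5| < ε/456.
Choosing δ = min(2, ε/456) ensures both conditions, hence |(4s^3 - 2s^2 - 4s - 6) + 536| < ε.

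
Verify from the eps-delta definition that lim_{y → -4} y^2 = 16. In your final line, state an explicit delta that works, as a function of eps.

delta = min(1, eps/9)

Let eps > 0 be given. We seek delta > 0 with 0 < |y + 4| < delta ⇒ |y^2 − 16| < eps.
Factor: y^2 − 16 = (y + 4)(y - 4), so |y^2 − 16| = |y + 4|·|y - 4|.
Impose delta ≤ 1 so that |y| < 5; then |y - 4| ≤ 9.
Hence |y^2 − 16| ≤ 9|y + 4|, which is < eps once |y + 4| < eps/9.
Take delta = min(1, eps/9). If 0 < |y + 4| < delta then both bounds hold and |y^2 − 16| ≤ 9|y + 4| < 9·(eps/9) = eps.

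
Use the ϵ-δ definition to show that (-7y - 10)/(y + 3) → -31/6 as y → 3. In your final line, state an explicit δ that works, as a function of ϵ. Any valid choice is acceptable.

Suppose ϵ > 0. We want δ > 0 with 0 < |y − 3| < δ ⇒ |(-7y - 10)/(y + 3) + 31/6| < ϵ.
Combining over a common denominator, (-7y - 10)/(y + 3) + 31/6 = [(-7y - 10)·6 − (-31)·(y + 3)] / [6·(y + 3)] = -11(y − 3) / (6(y + 3)).
So |(-7y - 10)/(y + 3) + 31/6| = 11|y − 3| / (6·|y + 3|).
Restrict δ ≤ 3. Then |y − 3| < 3 gives |y + 3| = |(y − 3) + 6| ≥ 6 − 3 = 3.
Hence |(-7y - 10)/(y + 3) + 31/6| < 11|y − 3|/(6·3) = (11/18)|y − 3|, which is < ϵ once |y − 3| < (18/11)ϵ.
Take δ = min(3, (18/11)ϵ). Then 0 < |y − 3| < δ forces both bounds, so |(-7y - 10)/(y + 3) + 31/6| < ϵ.

δ = min(3, (18/11)ϵ)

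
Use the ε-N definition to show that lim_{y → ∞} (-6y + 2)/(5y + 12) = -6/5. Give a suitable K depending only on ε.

K = (82/25)/ε

Suppose ε > 0. We seek K > 0 such that y > K implies |(-6y + 2)/(5y + 12) + 6/5| < ε.
(-6y + 2)/(5y + 12) + 6/5 = (5(-6y + 2) − (-6)(5y + 12)) / (5(5y + 12)) = 82/(5(5y + 12)).
For y > 0 we have 5y + 12 > 5y, so |(-6y + 2)/(5y + 12) + 6/5| = 82/(5(5y + 12)) < 82/(5·5y) = (82/25)/y.
Thus |(-6y + 2)/(5y + 12) + 6/5| < ε whenever y > (82/25)/ε.
Take K = (82/25)/ε. If y > K then |(-6y + 2)/(5y + 12) + 6/5| < (82/25)/y < ε.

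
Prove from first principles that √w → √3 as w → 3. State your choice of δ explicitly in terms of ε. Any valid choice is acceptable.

δ = min(3, √3·ε)

Suppose ε > 0. We want δ > 0 such that 0 < |w − 3| < δ implies |√w − √3| < ε.
Multiplying by the conjugate, |√w − √3| = |w − 3|/(√w + √3).
Restrict δ ≤ 3 so that |w − 3| < 3 forces w > 0, and then √w + √3 > √3.
Hence |√w − √3| < |w − 3|/√3, which is < ε once |w − 3| < √3·ε.
Take δ = min(3, √3·ε). If 0 < |w − 3| < δ then w > 0 and |√w − √3| < |w − 3|/√3 < ε.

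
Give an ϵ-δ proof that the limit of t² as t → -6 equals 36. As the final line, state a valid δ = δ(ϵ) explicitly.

δ = min(1, ϵ/13)

Fix ϵ > 0. We seek δ > 0 with 0 < |t + 6| < δ ⇒ |t² − 36| < ϵ.
Factor: t² − 36 = (t + 6)(t - 6), so |t² − 36| = |t + 6|·|t - 6|.
Restrict δ ≤ 1. Then |t + 6| < 1 gives |t| < 7, so by the triangle inequality |t - 6| ≤ 7 + 6 = 13.
Hence |t² − 36| ≤ 13|t + 6|, which is < ϵ once |t + 6| < ϵ/13.
Take δ = min(1, ϵ/13). If 0 < |t + 6| < δ then both bounds hold and |t² − 36| ≤ 13|t + 6| < 13·(ϵ/13) = ϵ.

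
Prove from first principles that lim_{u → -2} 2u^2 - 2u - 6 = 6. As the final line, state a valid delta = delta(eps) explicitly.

delta = min(2, eps/14)

Suppose eps > 0. We want delta > 0 such that 0 < |u + 2| < delta implies |(2u^2 - 2u - 6) − 6| < eps.
(2u^2 - 2u - 6) − 6 = 2u^2 - 2u - 12 = (u + 2)(2u - 6).
So |(2u^2 - 2u - 6) − 6| = |u + 2|·|2u - 6|.
Require delta ≤ 2. Then |u + 2| < 2 gives |u| < 4, and by the triangle inequality |2u - 6| ≤ 2·4 + 6 = 14.
Hence |(2u^2 - 2u - 6) − 6| ≤ 14|u + 2| < eps provided |u + 2| < eps/14.
Choosing delta = min(2, eps/14) ensures both conditions, hence |(2u^2 - 2u - 6) − 6| < eps.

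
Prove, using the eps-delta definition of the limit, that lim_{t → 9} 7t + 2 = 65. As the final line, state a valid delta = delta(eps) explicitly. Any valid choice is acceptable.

delta = eps/7

Suppose eps > 0. We need delta > 0 so that 0 < |t − 9| < delta implies |(7t + 2) − 65| < eps.
|(7t + 2) − 65| = |7t - 63| = 7|t − 9|.
So 7|t − 9| < eps exactly when |t − 9| < eps/7.
Choosing delta = eps/7 gives |(7t + 2) − 65| = 7|t − 9| < eps whenever |t − 9| < delta.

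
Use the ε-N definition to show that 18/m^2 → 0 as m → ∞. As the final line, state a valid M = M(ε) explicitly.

M = (18/ε)^{1/2}

Let ε > 0 be given. For m ≥ 1, |18/m^2 − 0| = 18/m^2.
18/m^2 < ε ⇔ m^2 > 18/ε ⇔ m > (18/ε)^{1/2}.
Take M = (18/ε)^{1/2}. Then m > M implies 18/m^2 < ε.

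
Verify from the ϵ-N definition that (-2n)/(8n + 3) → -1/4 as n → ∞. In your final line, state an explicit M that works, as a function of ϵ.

Fix ϵ > 0. For n ≥ 1, |(-2n)/(8n + 3) + 1/4| = |6|/(8(8n + 3)) = 6/(8(8n + 3)).
Since 8n + 3 ≥ 8n for n ≥ 1, this is ≤ 6/(8·8n) = (3/32)/n.
So |(-2n)/(8n + 3) + 1/4| < ϵ whenever n > (3/32)/ϵ.
Take M = (3/32)/ϵ. If n > M then |(-2n)/(8n + 3) + 1/4| ≤ (3/32)/n < ϵ.

M = (3/32)/ϵ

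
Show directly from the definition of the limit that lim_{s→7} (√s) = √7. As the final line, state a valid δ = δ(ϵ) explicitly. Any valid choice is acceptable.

Fix ϵ > 0. We want δ > 0 such that 0 < |s − 7| < δ implies |√s − √7| < ϵ.
Multiplying by the conjugate, |√s − √7| = |s − 7|/(√s + √7).
Restrict δ ≤ 7 so that |s − 7| < 7 forces s > 0, and then √s + √7 > √7.
Hence |√s − √7| < |s − 7|/√7, which is < ϵ once |s − 7| < √7·ϵ.
Take δ = min(7, √7·ϵ). If 0 < |s − 7| < δ then s > 0 and |√s − √7| < |s − 7|/√7 < ϵ.

δ = min(7, √7·ϵ)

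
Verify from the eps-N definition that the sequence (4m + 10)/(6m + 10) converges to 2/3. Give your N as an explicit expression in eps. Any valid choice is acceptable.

N = (5/9)/eps

Suppose eps > 0. For m ≥ 1, |(4m + 10)/(6m + 10) − (2/3)| = |20|/(6(6m + 10)) = 20/(6(6m + 10)).
Since 6m + 10 ≥ 6m for m ≥ 1, this is ≤ 20/(6·6m) = (5/9)/m.
So |(4m + 10)/(6m + 10) − (2/3)| < eps whenever m > (5/9)/eps.
Take N = (5/9)/eps. If m > N then |(4m + 10)/(6m + 10) − (2/3)| ≤ (5/9)/m < eps.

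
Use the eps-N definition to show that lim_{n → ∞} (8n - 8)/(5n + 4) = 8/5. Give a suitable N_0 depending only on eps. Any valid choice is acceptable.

Let eps > 0 be given. For n ≥ 1, |(8n - 8)/(5n + 4) − (8/5)| = |-72|/(5(5n + 4)) = 72/(5(5n + 4)).
Since 5n + 4 ≥ 5n for n ≥ 1, this is ≤ 72/(5·5n) = (72/25)/n.
So |(8n - 8)/(5n + 4) − (8/5)| < eps whenever n > (72/25)/eps.
Take N_0 = (72/25)/eps. If n > N_0 then |(8n - 8)/(5n + 4) − (8/5)| ≤ (72/25)/n < eps.

N_0 = (72/25)/eps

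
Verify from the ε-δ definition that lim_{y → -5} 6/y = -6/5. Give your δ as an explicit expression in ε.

Fix ε > 0. We seek δ > 0 such that 0 < |y + 5| < δ implies |6/y + 6/5| < ε.
|6/y + 6/5| = 6·|-5 − y|/(5·|y|) = 6|y + 5|/(5|y|).
Restrict δ ≤ 5/2. Then |y + 5| < 5/2 gives |y| > 5/2, so 5|y| > 25/2.
Then |6/y + 6/5| < 6|y + 5|/(25/2), which is < ε when |y + 5| < (25/12)ε.
Take δ = min(5/2, (25/12)ε). Then 0 < |y + 5| < δ gives both |y + 5| < 5/2 and |y + 5| < (25/12)ε, so |6/y + 6/5| < ε.

δ = min(5/2, (25/12)ε)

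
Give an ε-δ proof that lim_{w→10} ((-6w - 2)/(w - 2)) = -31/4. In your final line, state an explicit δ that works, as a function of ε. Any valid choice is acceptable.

δ = min(4, (16/7)ε)

Let ε > 0 be given. We want δ > 0 with 0 < |w − 10| < δ ⇒ |(-6w - 2)/(w - 2) + 31/4| < ε.
Combining over a common denominator, (-6w - 2)/(w - 2) + 31/4 = [(-6w - 2)·8 − (-62)·(w - 2)] / [8·(w - 2)] = 14(w − 10) / (8(w - 2)).
So |(-6w - 2)/(w - 2) + 31/4| = 14|w − 10| / (8·|w − 2|).
Require δ ≤ 4, so |w − 2| ≥ |8| − |w − 10| > 8 − 4 = 4.
Hence |(-6w - 2)/(w - 2) + 31/4| < 14|w − 10|/(8·4) = (7/16)|w − 10|, which is < ε once |w − 10| < (16/7)ε.
Take δ = min(4, (16/7)ε). Then 0 < |w − 10| < δ forces both bounds, so |(-6w - 2)/(w - 2) + 31/4| < ε.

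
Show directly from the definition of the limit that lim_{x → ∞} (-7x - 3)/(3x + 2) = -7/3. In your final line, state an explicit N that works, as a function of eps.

N = (5/9)/eps

Suppose eps > 0. We seek N > 0 such that x > N implies |(-7x - 3)/(3x + 2) + 7/3| < eps.
(-7x - 3)/(3x + 2) + 7/3 = (3(-7x - 3) − (-7)(3x + 2)) / (3(3x + 2)) = 5/(3(3x + 2)).
For x > 0 we have 3x + 2 > 3x, so |(-7x - 3)/(3x + 2) + 7/3| = 5/(3(3x + 2)) < 5/(3·3x) = (5/9)/x.
Thus |(-7x - 3)/(3x + 2) + 7/3| < eps whenever x > (5/9)/eps.
Take N = (5/9)/eps. If x > N then |(-7x - 3)/(3x + 2) + 7/3| < (5/9)/x < eps.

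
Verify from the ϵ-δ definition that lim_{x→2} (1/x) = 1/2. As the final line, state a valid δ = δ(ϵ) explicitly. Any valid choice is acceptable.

Let ϵ > 0. We seek δ > 0 such that 0 < |x − 2| < δ implies |1/x − (1/2)| < ϵ.
|1/x − (1/2)| = |2 − x|/(2·|x|) = |x − 2|/(2|x|).
Require δ ≤ 1 so that |x| > 2 − 1 = 1, hence 2|x| > 2.
Then |1/x − (1/2)| < |x − 2|/2, which is < ϵ when |x − 2| < 2ϵ.
Take δ = min(1, 2ϵ). Then 0 < |x − 2| < δ gives both |x − 2| < 1 and |x − 2| < 2ϵ, so |1/x − (1/2)| < ϵ.

δ = min(1, 2ϵ)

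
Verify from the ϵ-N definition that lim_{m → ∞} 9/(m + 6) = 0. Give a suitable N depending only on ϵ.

Let ϵ > 0 be given. For m ≥ 1, |9/(m + 6) − 0| = 9/(m + 6) ≤ 9/m.
We need 9/m < ϵ, i.e. m > 9/ϵ.
Take N = 9/ϵ. If m > N then |9/(m + 6)| ≤ 9/m < ϵ.

N = 9/ϵ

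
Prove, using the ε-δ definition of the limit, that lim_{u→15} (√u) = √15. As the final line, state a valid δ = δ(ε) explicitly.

δ = min(15, √15·ε)

Suppose ε > 0. We want δ > 0 such that 0 < |u − 15| < δ implies |√u − √15| < ε.
Multiplying by the conjugate, |√u − √15| = |u − 15|/(√u + √15).
Restrict δ ≤ 15 so that |u − 15| < 15 forces u > 0, and then √u + √15 > √15.
Hence |√u − √15| < |u − 15|/√15, which is < ε once |u − 15| < √15·ε.
Take δ = min(15, √15·ε). If 0 < |u − 15| < δ then u > 0 and |√u − √15| < |u − 15|/√15 < ε.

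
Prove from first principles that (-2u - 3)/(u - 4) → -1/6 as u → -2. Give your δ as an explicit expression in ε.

Let ε > 0 be given. We want δ > 0 with 0 < |u + 2| < δ ⇒ |(-2u - 3)/(u - 4) + 1/6| < ε.
Combining over a common denominator, (-2u - 3)/(u - 4) + 1/6 = [(-2u - 3)·(-6) − 1·(u - 4)] / [(-6)·(u - 4)] = 11(u + 2) / ((-6)(u - 4)).
So |(-2u - 3)/(u - 4) + 1/6| = 11|u + 2| / (6·|u − 4|).
Restrict δ ≤ 3. Then |u + 2| < 3 gives |u − 4| = |(u + 2) + (-6)| ≥ 6 − 3 = 3.
Hence |(-2u - 3)/(u - 4) + 1/6| < 11|u + 2|/(6·3) = (11/18)|u + 2|, which is < ε once |u + 2| < (18/11)ε.
Take δ = min(3, (18/11)ε). Then 0 < |u + 2| < δ forces both bounds, so |(-2u - 3)/(u - 4) + 1/6| < ε.

δ = min(3, (18/11)ε)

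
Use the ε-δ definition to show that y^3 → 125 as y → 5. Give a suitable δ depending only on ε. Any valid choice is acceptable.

Suppose ε > 0. We seek δ > 0 with 0 < |y − 5| < δ ⇒ |y^3 − 125| < ε.
Factor: y^3 − 125 = (y − 5)(y^2 + 5y + 25), so |y^3 − 125| = |y − 5|·|y^2 + 5y + 25|.
Impose δ ≤ 2 so that |y| < 7; then |y^2 + 5y + 25| ≤ 109.
Hence |y^3 − 125| ≤ 109|y − 5|, which is < ε once |y − 5| < ε/109.
Take δ = min(2, ε/109). If 0 < |y − 5| < δ then both bounds hold and |y^3 − 125| ≤ 109|y − 5| < 109·(ε/109) = ε.

δ = min(2, ε/109)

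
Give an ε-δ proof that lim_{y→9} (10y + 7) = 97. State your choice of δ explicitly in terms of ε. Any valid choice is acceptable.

Let ε > 0. We need δ > 0 so that 0 < |y − 9| < δ implies |(10y + 7) − 97| < ε.
|(10y + 7) − 97| = |10y - 90| = 10|y − 9|.
So 10|y − 9| < ε exactly when |y − 9| < ε/10.
Choosing δ = ε/10 gives |(10y + 7) − 97| = 10|y − 9| < ε whenever |y − 9| < δ.

δ = ε/10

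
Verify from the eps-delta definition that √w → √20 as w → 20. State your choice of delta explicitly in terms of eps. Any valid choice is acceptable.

delta = min(20, √20·eps)

Fix eps > 0. We want delta > 0 such that 0 < |w − 20| < delta implies |√w − √20| < eps.
Multiplying by the conjugate, |√w − √20| = |w − 20|/(√w + √20).
Restrict delta ≤ 20 so that |w − 20| < 20 forces w > 0, and then √w + √20 > √20.
Hence |√w − √20| < |w − 20|/√20, which is < eps once |w − 20| < √20·eps.
Take delta = min(20, √20·eps). If 0 < |w − 20| < delta then w > 0 and |√w − √20| < |w − 20|/√20 < eps.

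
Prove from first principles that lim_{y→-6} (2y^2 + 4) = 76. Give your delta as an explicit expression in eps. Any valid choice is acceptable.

delta = min(2, eps/28)

Fix eps > 0. We want delta > 0 such that 0 < |y + 6| < delta implies |(2y^2 + 4) − 76| < eps.
(2y^2 + 4) − 76 = 2y^2 - 72 = (y + 6)(2y - 12).
So |(2y^2 + 4) − 76| = |y + 6|·|2y - 12|.
Assume first that |y + 6| < 2, so |y| < 8. Then |2y - 12| ≤ 2·8 + 12 = 28.
Hence |(2y^2 + 4) − 76| ≤ 28|y + 6| < eps provided |y + 6| < eps/28.
Choosing delta = min(2, eps/28) ensures both conditions, hence |(2y^2 + 4) − 76| < eps.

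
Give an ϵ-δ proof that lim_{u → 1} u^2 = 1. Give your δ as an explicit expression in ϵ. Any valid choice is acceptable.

δ = min(1, ϵ/3)

Let ϵ > 0. We seek δ > 0 with 0 < |u − 1| < δ ⇒ |u^2 − 1| < ϵ.
Factor: u^2 − 1 = (u − 1)(u + 1), so |u^2 − 1| = |u − 1|·|u + 1|.
Impose δ ≤ 1 so that |u| < 2; then |u + 1| ≤ 3.
Hence |u^2 − 1| ≤ 3|u − 1|, which is < ϵ once |u − 1| < ϵ/3.
Take δ = min(1, ϵ/3). If 0 < |u − 1| < δ then both bounds hold and |u^2 − 1| ≤ 3|u − 1| < 3·(ϵ/3) = ϵ.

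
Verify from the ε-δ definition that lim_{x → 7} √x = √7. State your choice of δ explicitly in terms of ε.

δ = min(7, √7·ε)

Let ε > 0 be given. We want δ > 0 such that 0 < |x − 7| < δ implies |√x − √7| < ε.
Rationalise: √x − √7 = (x − 7)/(√x + √7), so |√x − √7| = |x − 7|/(√x + √7).
Restrict δ ≤ 7 so that |x − 7| < 7 forces x > 0, and then √x + √7 > √7.
Hence |√x − √7| < |x − 7|/√7, which is < ε once |x − 7| < √7·ε.
Take δ = min(7, √7·ε). If 0 < |x − 7| < δ then x > 0 and |√x − √7| < |x − 7|/√7 < ε.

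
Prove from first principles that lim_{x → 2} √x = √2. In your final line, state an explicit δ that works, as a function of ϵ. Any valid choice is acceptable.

Let ϵ > 0. We want δ > 0 such that 0 < |x − 2| < δ implies |√x − √2| < ϵ.
Multiplying by the conjugate, |√x − √2| = |x − 2|/(√x + √2).
Restrict δ ≤ 2 so that |x − 2| < 2 forces x > 0, and then √x + √2 > √2.
Hence |√x − √2| < |x − 2|/√2, which is < ϵ once |x − 2| < √2·ϵ.
Take δ = min(2, √2·ϵ). If 0 < |x − 2| < δ then x > 0 and |√x − √2| < |x − 2|/√2 < ϵ.

δ = min(2, √2·ϵ)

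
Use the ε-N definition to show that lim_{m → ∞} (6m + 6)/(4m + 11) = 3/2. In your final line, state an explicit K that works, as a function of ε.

K = (21/8)/ε

Fix ε > 0. For m ≥ 1, |(6m + 6)/(4m + 11) − (3/2)| = |-42|/(4(4m + 11)) = 42/(4(4m + 11)).
Since 4m + 11 ≥ 4m for m ≥ 1, this is ≤ 42/(4·4m) = (21/8)/m.
So |(6m + 6)/(4m + 11) − (3/2)| < ε whenever m > (21/8)/ε.
Take K = (21/8)/ε. If m > K then |(6m + 6)/(4m + 11) − (3/2)| ≤ (21/8)/m < ε.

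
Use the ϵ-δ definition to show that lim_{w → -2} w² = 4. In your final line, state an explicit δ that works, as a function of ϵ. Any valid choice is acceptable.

Let ϵ > 0 be given. We seek δ > 0 with 0 < |w + 2| < δ ⇒ |w² − 4| < ϵ.
Factor: w² − 4 = (w + 2)(w - 2), so |w² − 4| = |w + 2|·|w - 2|.
Impose δ ≤ 2 so that |w| < 4; then |w - 2| ≤ 6.
Hence |w² − 4| ≤ 6|w + 2|, which is < ϵ once |w + 2| < ϵ/6.
Take δ = min(2, ϵ/6). If 0 < |w + 2| < δ then both bounds hold and |w² − 4| ≤ 6|w + 2| < 6·(ϵ/6) = ϵ.

δ = min(2, ϵ/6)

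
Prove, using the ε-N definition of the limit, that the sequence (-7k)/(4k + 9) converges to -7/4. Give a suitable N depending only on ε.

N = (63/16)/ε

Let ε > 0 be given. For k ≥ 1, |(-7k)/(4k + 9) + 7/4| = |63|/(4(4k + 9)) = 63/(4(4k + 9)).
Since 4k + 9 ≥ 4k for k ≥ 1, this is ≤ 63/(4·4k) = (63/16)/k.
So |(-7k)/(4k + 9) + 7/4| < ε whenever k > (63/16)/ε.
Take N = (63/16)/ε. If k > N then |(-7k)/(4k + 9) + 7/4| ≤ (63/16)/k < ε.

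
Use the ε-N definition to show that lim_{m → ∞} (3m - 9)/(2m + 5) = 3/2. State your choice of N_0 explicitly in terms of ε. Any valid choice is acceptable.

N_0 = (33/4)/ε

Fix ε > 0. For m ≥ 1, |(3m - 9)/(2m + 5) − (3/2)| = |-33|/(2(2m + 5)) = 33/(2(2m + 5)).
Since 2m + 5 ≥ 2m for m ≥ 1, this is ≤ 33/(2·2m) = (33/4)/m.
So |(3m - 9)/(2m + 5) − (3/2)| < ε whenever m > (33/4)/ε.
Take N_0 = (33/4)/ε. If m > N_0 then |(3m - 9)/(2m + 5) − (3/2)| ≤ (33/4)/m < ε.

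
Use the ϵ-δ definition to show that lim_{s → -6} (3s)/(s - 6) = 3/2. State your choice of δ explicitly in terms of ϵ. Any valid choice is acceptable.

Fix ϵ > 0. We want δ > 0 with 0 < |s + 6| < δ ⇒ |(3s)/(s - 6) − (3/2)| < ϵ.
Combining over a common denominator, (3s)/(s - 6) − (3/2) = [(3s)·(-12) − (-18)·(s - 6)] / [(-12)·(s - 6)] = -18(s + 6) / ((-12)(s - 6)).
So |(3s)/(s - 6) − (3/2)| = 18|s + 6| / (12·|s − 6|).
Require δ ≤ 6, so |s − 6| ≥ |-12| − |s + 6| > 12 − 6 = 6.
Hence |(3s)/(s - 6) − (3/2)| < 18|s + 6|/(12·6) = (1/4)|s + 6|, which is < ϵ once |s + 6| < 4ϵ.
Take δ = min(6, 4ϵ). Then 0 < |s + 6| < δ forces both bounds, so |(3s)/(s - 6) − (3/2)| < ϵ.

δ = min(6, 4ϵ)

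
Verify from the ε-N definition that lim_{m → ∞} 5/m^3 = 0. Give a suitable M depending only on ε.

M = (5/ε)^{1/3}

Let ε > 0. For m ≥ 1, |5/m^3 − 0| = 5/m^3.
5/m^3 < ε ⇔ m^3 > 5/ε ⇔ m > (5/ε)^{1/3}.
Take M = (5/ε)^{1/3}. Then m > M implies 5/m^3 < ε.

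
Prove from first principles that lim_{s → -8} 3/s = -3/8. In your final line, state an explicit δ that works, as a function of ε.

δ = min(4, (32/3)ε)

Suppose ε > 0. We seek δ > 0 such that 0 < |s + 8| < δ implies |3/s + 3/8| < ε.
|3/s + 3/8| = 3·|-8 − s|/(8·|s|) = 3|s + 8|/(8|s|).
Require δ ≤ 4 so that |s| > 8 − 4 = 4, hence 8|s| > 32.
Then |3/s + 3/8| < 3|s + 8|/32, which is < ε when |s + 8| < (32/3)ε.
Take δ = min(4, (32/3)ε). Then 0 < |s + 8| < δ gives both |s + 8| < 4 and |s + 8| < (32/3)ε, so |3/s + 3/8| < ε.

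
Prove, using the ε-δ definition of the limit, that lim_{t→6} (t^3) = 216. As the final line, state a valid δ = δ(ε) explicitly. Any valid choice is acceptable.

Let ε > 0. We seek δ > 0 with 0 < |t − 6| < δ ⇒ |t^3 − 216| < ε.
Factor: t^3 − 216 = (t − 6)(t^2 + 6t + 36), so |t^3 − 216| = |t − 6|·|t^2 + 6t + 36|.
Restrict δ ≤ 1. Then |t − 6| < 1 gives |t| < 7, so by the triangle inequality |t^2 + 6t + 36| ≤ 7^2 + 6·7 + 36 = 127.
Hence |t^3 − 216| ≤ 127|t − 6|, which is < ε once |t − 6| < ε/127.
Take δ = min(1, ε/127). If 0 < |t − 6| < δ then both bounds hold and |t^3 − 216| ≤ 127|t − 6| < 127·(ε/127) = ε.

δ = min(1, ε/127)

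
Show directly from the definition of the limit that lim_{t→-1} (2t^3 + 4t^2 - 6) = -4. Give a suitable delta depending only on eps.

delta = min(2, eps/26)

Suppose eps > 0. We want delta > 0 such that 0 < |t + 1| < delta implies |(2t^3 + 4t^2 - 6) + 4| < eps.
(2t^3 + 4t^2 - 6) + 4 = 2t^3 + 4t^2 - 2 = (t + 1)(2t^2 + 2t - 2).
So |(2t^3 + 4t^2 - 6) + 4| = |t + 1|·|2t^2 + 2t - 2|.
Require delta ≤ 2. Then |t + 1| < 2 gives |t| < 3, and by the triangle inequality |2t^2 + 2t - 2| ≤ 2·3^2 + 2·3 + 2 = 26.
Hence |(2t^3 + 4t^2 - 6) + 4| ≤ 26|t + 1| < eps provided |t + 1| < eps/26.
Choosing delta = min(2, eps/26) ensures both conditions, hence |(2t^3 + 4t^2 - 6) + 4| < eps.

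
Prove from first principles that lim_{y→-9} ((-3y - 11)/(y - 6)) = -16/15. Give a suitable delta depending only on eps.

Fix eps > 0. We want delta > 0 with 0 < |y + 9| < delta ⇒ |(-3y - 11)/(y - 6) + 16/15| < eps.
Combining over a common denominator, (-3y - 11)/(y - 6) + 16/15 = [(-3y - 11)·(-15) − 16·(y - 6)] / [(-15)·(y - 6)] = 29(y + 9) / ((-15)(y - 6)).
So |(-3y - 11)/(y - 6) + 16/15| = 29|y + 9| / (15·|y − 6|).
Restrict delta ≤ 15/2. Then |y + 9| < 15/2 gives |y − 6| = |(y + 9) + (-15)| ≥ 15 − 15/2 = 15/2.
Hence |(-3y - 11)/(y - 6) + 16/15| < 29|y + 9|/(15·(15/2)) = (58/225)|y + 9|, which is < eps once |y + 9| < (225/58)eps.
Take delta = min(15/2, (225/58)eps). Then 0 < |y + 9| < delta forces both bounds, so |(-3y - 11)/(y - 6) + 16/15| < eps.

delta = min(15/2, (225/58)eps)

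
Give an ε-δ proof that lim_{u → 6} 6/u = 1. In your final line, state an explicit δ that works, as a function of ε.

δ = min(3, 3ε)

Fix ε > 0. We seek δ > 0 such that 0 < |u − 6| < δ implies |6/u − 1| < ε.
|6/u − 1| = 6·|6 − u|/(6·|u|) = 6|u − 6|/(6|u|).
Restrict δ ≤ 3. Then |u − 6| < 3 gives |u| > 3, so 6|u| > 18.
Then |6/u − 1| < 6|u − 6|/18, which is < ε when |u − 6| < 3ε.
Take δ = min(3, 3ε). Then 0 < |u − 6| < δ gives both |u − 6| < 3 and |u − 6| < 3ε, so |6/u − 1| < ε.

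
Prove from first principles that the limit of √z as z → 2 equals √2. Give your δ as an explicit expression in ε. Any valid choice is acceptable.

Let ε > 0 be given. We want δ > 0 such that 0 < |z − 2| < δ implies |√z − √2| < ε.
Multiplying by the conjugate, |√z − √2| = |z − 2|/(√z + √2).
Restrict δ ≤ 2 so that |z − 2| < 2 forces z > 0, and then √z + √2 > √2.
Hence |√z − √2| < |z − 2|/√2, which is < ε once |z − 2| < √2·ε.
Take δ = min(2, √2·ε). If 0 < |z − 2| < δ then z > 0 and |√z − √2| < |z − 2|/√2 < ε.

δ = min(2, √2·ε)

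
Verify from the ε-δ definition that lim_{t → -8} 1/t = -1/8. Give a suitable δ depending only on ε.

δ = min(4, 32ε)

Fix ε > 0. We seek δ > 0 such that 0 < |t + 8| < δ implies |1/t + 1/8| < ε.
|1/t + 1/8| = |-8 − t|/(8·|t|) = |t + 8|/(8|t|).
Require δ ≤ 4 so that |t| > 8 − 4 = 4, hence 8|t| > 32.
Then |1/t + 1/8| < |t + 8|/32, which is < ε when |t + 8| < 32ε.
Take δ = min(4, 32ε). Then 0 < |t + 8| < δ gives both |t + 8| < 4 and |t + 8| < 32ε, so |1/t + 1/8| < ε.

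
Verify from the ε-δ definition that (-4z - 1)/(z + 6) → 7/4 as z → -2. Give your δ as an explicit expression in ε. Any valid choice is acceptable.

Let ε > 0 be given. We want δ > 0 with 0 < |z + 2| < δ ⇒ |(-4z - 1)/(z + 6) − (7/4)| < ε.
Combining over a common denominator, (-4z - 1)/(z + 6) − (7/4) = [(-4z - 1)·4 − 7·(z + 6)] / [4·(z + 6)] = -23(z + 2) / (4(z + 6)).
So |(-4z - 1)/(z + 6) − (7/4)| = 23|z + 2| / (4·|z + 6|).
Require δ ≤ 2, so |z + 6| ≥ |4| − |z + 2| > 4 − 2 = 2.
Hence |(-4z - 1)/(z + 6) − (7/4)| < 23|z + 2|/(4·2) = (23/8)|z + 2|, which is < ε once |z + 2| < (8/23)ε.
Take δ = min(2, (8/23)ε). Then 0 < |z + 2| < δ forces both bounds, so |(-4z - 1)/(z + 6) − (7/4)| < ε.

δ = min(2, (8/23)ε)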